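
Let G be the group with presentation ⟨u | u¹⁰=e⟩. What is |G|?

G is generated by a single element, so G is cyclic. The relator gives u¹⁰ = e and no smaller power is forced to be e, so the 10 powers {e, u, u², u³, u⁴, u⁵, u⁶, u⁷, u⁸, u⁹} are distinct. Hence |G| = 10.

Answer: 10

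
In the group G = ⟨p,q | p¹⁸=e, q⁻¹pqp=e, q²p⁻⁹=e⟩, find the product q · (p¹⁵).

Compute q · (p¹⁵) by multiplying left to right and reducing via the relations at each step:
  q · p¹⁵ = p³q

Answer: p³q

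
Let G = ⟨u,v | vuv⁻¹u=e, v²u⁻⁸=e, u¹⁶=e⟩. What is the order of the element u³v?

Compute successive powers until reaching e:
  (u³v)¹ = u³v, (u³v)² = u⁸, (u³v)³ = u³v⁻¹, (u³v)⁴ = e.
The smallest positive k with (u³v)ᵏ = e is 4.

Answer: 4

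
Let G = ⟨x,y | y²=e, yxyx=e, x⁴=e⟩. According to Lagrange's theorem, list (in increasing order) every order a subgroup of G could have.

|G| = 8 = 2³. By Lagrange's theorem the order of any subgroup divides 8; the divisors of 8 are 1, 2, 4, 8.

Answer: 1, 2, 4, 8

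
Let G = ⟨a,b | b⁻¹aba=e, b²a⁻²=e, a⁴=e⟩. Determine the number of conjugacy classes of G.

The conjugacy classes (representative and size) are:
  [e] (size 1), [a³] (size 2), [a²] (size 1), [b⁻¹] (size 2), [ab⁻¹] (size 2).
Class equation: 1 + 2 + 1 + 2 + 2 = 8 = |G|. So G has 5 conjugacy classes.

Answer: 5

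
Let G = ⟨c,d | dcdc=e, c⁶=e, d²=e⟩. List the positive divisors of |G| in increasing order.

|G| = 12 = 2² · 3. By Lagrange's theorem the order of any subgroup divides 12; the divisors of 12 are 1, 2, 3, 4, 6, 12.

Answer: 1, 2, 3, 4, 6, 12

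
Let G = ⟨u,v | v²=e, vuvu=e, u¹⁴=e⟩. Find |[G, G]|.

G' = [G, G] is generated by all commutators. The generator-pair commutators are: [u, v] = u².
The subgroup they normally generate is {e, u², u⁴, u⁶, u⁸, u¹⁰, u¹²}, of order 7.
Check: |G/G'| = 28/7 = 4 is the order of the abelianisation.

Answer: 7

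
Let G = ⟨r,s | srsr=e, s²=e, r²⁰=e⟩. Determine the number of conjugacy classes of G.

The conjugacy classes (representative and size) are:
  [e] (size 1), [r] (size 2), [r¹⁸] (size 2), [r³] (size 2), [r⁴] (size 2), [r¹⁵] (size 2), [r¹⁴] (size 2), [r⁷] (size 2), [r¹²] (size 2), [r¹¹] (size 2), [r¹⁰] (size 1), [r¹⁸s] (size 10), [r⁵s] (size 10).
Class equation: 1 + 2 + 2 + 2 + 2 + 2 + 2 + 2 + 2 + 2 + 1 + 10 + 10 = 40 = |G|. So G has 13 conjugacy classes.

Answer: 13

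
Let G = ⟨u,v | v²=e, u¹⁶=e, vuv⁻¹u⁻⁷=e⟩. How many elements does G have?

Enumerate words in the generators, reducing via the relations: the distinct elements are
  {e, u, v, uv, u², u³, u⁴, u⁵, u⁶, u⁷, u⁸, u⁹, u²v, u³v, u¹², u¹³, u¹¹, u¹⁰, u¹⁴, u¹⁵, u⁴v, u⁵v, u⁶v, u⁷v, u⁸v, u⁹v, u¹²v, u¹³v, u¹¹v, u¹⁰v, u¹⁴v, u¹⁵v}.
No further products give new elements, so |G| = 32.

Answer: 32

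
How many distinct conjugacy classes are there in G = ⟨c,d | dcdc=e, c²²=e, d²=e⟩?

The conjugacy classes (representative and size) are:
  [e] (size 1), [c] (size 2), [c²] (size 2), [c¹⁹] (size 2), [c⁴] (size 2), [c⁵] (size 2), [c⁶] (size 2), [c⁷] (size 2), [c⁸] (size 2), [c¹³] (size 2), [c¹⁰] (size 2), [c¹¹] (size 1), [c⁶d] (size 11), [cd] (size 11).
Class equation: 1 + 2 + 2 + 2 + 2 + 2 + 2 + 2 + 2 + 2 + 2 + 1 + 11 + 11 = 44 = |G|. So G has 14 conjugacy classes.

Answer: 14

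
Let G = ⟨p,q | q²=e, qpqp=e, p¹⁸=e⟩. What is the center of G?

An element z ∈ Z(G) iff z commutes with every generator.
For example p⁹ is central: (p⁹)·p = p¹⁰ = p·(p⁹); (p⁹)·q = p⁹q = q·(p⁹).
Whereas p ∉ Z(G) since p·q = pq ≠ p¹⁷q = q·p.
Checking each of the 36 elements this way gives Z(G) = {e, p⁹}, of order 2.

Answer: {e, p⁹}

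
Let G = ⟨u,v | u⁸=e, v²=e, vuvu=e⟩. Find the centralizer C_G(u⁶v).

⟨u⁶v⟩ ⊆ C_G(u⁶v) since powers of u⁶v commute with u⁶v; so |C_G(u⁶v)| ≥ |⟨u⁶v⟩| = 2.
By orbit–stabilizer, |C_G(u⁶v)| = |G| / |conj. class of u⁶v| = 16 / 4 = 4.
The 4 elements commuting with u⁶v are {e, u⁴, u²v, u⁶v}.

Answer: {e, u⁴, u²v, u⁶v}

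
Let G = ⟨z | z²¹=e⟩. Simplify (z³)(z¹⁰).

Compute (z³) · (z¹⁰) by multiplying left to right and reducing via the relations at each step:
  (z³) · z¹⁰ = z¹³

Answer: z¹³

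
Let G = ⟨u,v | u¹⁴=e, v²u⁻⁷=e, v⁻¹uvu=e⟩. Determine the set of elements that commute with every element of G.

An element z ∈ Z(G) iff z commutes with every generator.
For example u⁷ is central: (u⁷)·u = u⁸ = u·(u⁷); (u⁷)·v = v⁻¹ = v·(u⁷).
Whereas u ∉ Z(G) since u·v = uv ≠ u⁶v⁻¹ = v·u.
Checking each of the 28 elements this way gives Z(G) = {e, u⁷}, of order 2.

Answer: {e, u⁷}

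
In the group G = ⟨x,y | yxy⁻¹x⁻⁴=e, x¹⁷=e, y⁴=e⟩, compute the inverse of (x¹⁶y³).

The order of (x¹⁶y³) is 4 (smallest k with (x¹⁶y³)ᵏ = e), so (x¹⁶y³)⁻¹ = (x¹⁶y³)³ = x⁴y.
Check: (x¹⁶y³) · (x⁴y) → (x¹⁶y³) · x⁴ = y³;   (y³) · y = e, giving e as required.

Answer: x⁴y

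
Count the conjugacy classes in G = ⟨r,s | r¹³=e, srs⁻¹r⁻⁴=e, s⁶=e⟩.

The conjugacy classes (representative and size) are:
  [e] (size 1), [r⁴] (size 6), [r¹¹] (size 6), [r⁷s] (size 13), [r⁸s²] (size 13), [r¹²s³] (size 13), [r⁵s⁴] (size 13), [r¹¹s⁵] (size 13).
Class equation: 1 + 6 + 6 + 13 + 13 + 13 + 13 + 13 = 78 = |G|. So G has 8 conjugacy classes.

Answer: 8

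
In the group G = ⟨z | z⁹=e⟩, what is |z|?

Compute successive powers until reaching e:
  z¹ = z, z² = z², z³ = z³, z⁴ = z⁴, z⁵ = z⁵, z⁶ = z⁶, z⁷ = z⁷, z⁸ = z⁸, z⁹ = e.
The smallest positive k with zᵏ = e is 9.

Answer: 9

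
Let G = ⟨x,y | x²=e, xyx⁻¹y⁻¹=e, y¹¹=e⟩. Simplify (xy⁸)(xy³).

Compute (xy⁸) · (xy³) by multiplying left to right and reducing via the relations at each step:
  (xy⁸) · x = y⁸
  (y⁸) · y³ = e

Answer: e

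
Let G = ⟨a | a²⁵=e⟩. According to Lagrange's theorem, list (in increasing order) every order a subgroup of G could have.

|G| = 25 = 5². By Lagrange's theorem the order of any subgroup divides 25; the divisors of 25 are 1, 5, 25.

Answer: 1, 5, 25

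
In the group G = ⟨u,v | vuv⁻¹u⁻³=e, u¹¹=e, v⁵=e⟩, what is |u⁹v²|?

Compute successive powers until reaching e:
  (u⁹v²)¹ = u⁹v², (u⁹v²)² = u²v⁴, (u⁹v²)³ = u⁵v, (u⁹v²)⁴ = u¹⁰v³, (u⁹v²)⁵ = e.
The smallest positive k with (u⁹v²)ᵏ = e is 5.

Answer: 5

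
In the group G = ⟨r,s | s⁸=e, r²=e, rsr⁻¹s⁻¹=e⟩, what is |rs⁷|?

Compute successive powers until reaching e:
  (rs⁷)¹ = rs⁷, (rs⁷)² = s⁶, (rs⁷)³ = rs⁵, (rs⁷)⁴ = s⁴, (rs⁷)⁵ = rs³, (rs⁷)⁶ = s², (rs⁷)⁷ = rs, (rs⁷)⁸ = e.
The smallest positive k with (rs⁷)ᵏ = e is 8.

Answer: 8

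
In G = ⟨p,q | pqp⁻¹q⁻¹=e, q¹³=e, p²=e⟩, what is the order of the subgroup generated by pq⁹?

|⟨pq⁹⟩| equals the order of pq⁹. Compute successive powers until reaching e:
  (pq⁹)¹ = pq⁹, (pq⁹)² = q⁵, (pq⁹)³ = pq, (pq⁹)⁴ = q¹⁰, (pq⁹)⁵ = pq⁶, (pq⁹)⁶ = q², (pq⁹)⁷ = pq¹¹, (pq⁹)⁸ = q⁷, (pq⁹)⁹ = pq³, (pq⁹)¹⁰ = q¹², (pq⁹)¹¹ = pq⁸, (pq⁹)¹² = q⁴, (pq⁹)¹³ = p, (pq⁹)¹⁴ = q⁹, (pq⁹)¹⁵ = pq⁵, (pq⁹)¹⁶ = q, (pq⁹)¹⁷ = pq¹⁰, (pq⁹)¹⁸ = q⁶, (pq⁹)¹⁹ = pq², (pq⁹)²⁰ = q¹¹, (pq⁹)²¹ = pq⁷, (pq⁹)²² = q³, (pq⁹)²³ = pq¹², (pq⁹)²⁴ = q⁸, (pq⁹)²⁵ = pq⁴, (pq⁹)²⁶ = e.
The smallest positive k with (pq⁹)ᵏ = e is 26, so |⟨pq⁹⟩| = 26.

Answer: 26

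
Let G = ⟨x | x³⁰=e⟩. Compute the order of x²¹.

Compute successive powers until reaching e:
  (x²¹)¹ = x²¹, (x²¹)² = x¹², (x²¹)³ = x³, (x²¹)⁴ = x²⁴, (x²¹)⁵ = x¹⁵, (x²¹)⁶ = x⁶, (x²¹)⁷ = x²⁷, (x²¹)⁸ = x¹⁸, (x²¹)⁹ = x⁹, (x²¹)¹⁰ = e.
The smallest positive k with (x²¹)ᵏ = e is 10.

Answer: 10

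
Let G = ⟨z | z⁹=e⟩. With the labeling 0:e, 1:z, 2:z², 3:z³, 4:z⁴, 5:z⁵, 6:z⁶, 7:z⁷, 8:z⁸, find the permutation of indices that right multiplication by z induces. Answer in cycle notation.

(0 1 2 3 4 5 6 7 8)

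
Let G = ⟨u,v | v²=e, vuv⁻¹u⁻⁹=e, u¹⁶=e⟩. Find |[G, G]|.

G' = [G, G] is generated by all commutators. The generator-pair commutators are: [u, v] = u⁸.
The subgroup they normally generate is {e, u⁸}, of order 2.
Check: |G/G'| = 32/2 = 16 is the order of the abelianisation.

Answer: 2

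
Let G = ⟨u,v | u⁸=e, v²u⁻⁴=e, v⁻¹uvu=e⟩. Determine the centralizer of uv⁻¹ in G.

⟨uv⁻¹⟩ ⊆ C_G(uv⁻¹) since powers of uv⁻¹ commute with uv⁻¹; so |C_G(uv⁻¹)| ≥ |⟨uv⁻¹⟩| = 4.
By orbit–stabilizer, |C_G(uv⁻¹)| = |G| / |conj. class of uv⁻¹| = 16 / 4 = 4.
The 4 elements commuting with uv⁻¹ are {e, u⁴, uv, uv⁻¹}.

Answer: {e, u⁴, uv, uv⁻¹}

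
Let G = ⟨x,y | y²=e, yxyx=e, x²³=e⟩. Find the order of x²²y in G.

Compute successive powers until reaching e:
  (x²²y)¹ = x²²y, (x²²y)² = e.
The smallest positive k with (x²²y)ᵏ = e is 2.

Answer: 2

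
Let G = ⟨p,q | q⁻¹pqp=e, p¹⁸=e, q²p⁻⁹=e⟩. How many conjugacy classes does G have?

The conjugacy classes (representative and size) are:
  [e] (size 1), [p¹⁷] (size 2), [p¹⁶] (size 2), [p³] (size 2), [p¹⁴] (size 2), [p¹³] (size 2), [p¹²] (size 2), [p¹¹] (size 2), [p¹⁰] (size 2), [p⁹] (size 1), [p⁸q] (size 9), [pq] (size 9).
Class equation: 1 + 2 + 2 + 2 + 2 + 2 + 2 + 2 + 2 + 1 + 9 + 9 = 36 = |G|. So G has 12 conjugacy classes.

Answer: 12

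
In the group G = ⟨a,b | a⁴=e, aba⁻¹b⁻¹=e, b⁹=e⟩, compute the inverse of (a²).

The order of (a²) is 2 (smallest k with (a²)ᵏ = e), so (a²)⁻¹ = (a²)¹ = a².
Check: (a²) · (a²) → (a²) · a² = e, giving e as required.

Answer: a²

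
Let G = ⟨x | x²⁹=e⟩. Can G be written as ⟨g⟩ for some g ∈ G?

|G| = 29. The element x has order 29 (its powers give 29 distinct elements), so ⟨x⟩ = G and G is cyclic.

Answer: Yes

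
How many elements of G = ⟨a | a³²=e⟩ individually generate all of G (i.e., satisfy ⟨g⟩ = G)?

G is cyclic of order 32. An element generates G iff its order is 32, and a cyclic group of order 32 has exactly φ(32) = 16 such elements.

Answer: 16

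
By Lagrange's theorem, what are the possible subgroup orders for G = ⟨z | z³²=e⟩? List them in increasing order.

|G| = 32 = 2⁵. By Lagrange's theorem the order of any subgroup divides 32; the divisors of 32 are 1, 2, 4, 8, 16, 32.

Answer: 1, 2, 4, 8, 16, 32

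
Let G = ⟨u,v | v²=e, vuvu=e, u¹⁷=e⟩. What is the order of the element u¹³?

Compute successive powers until reaching e:
  (u¹³)¹ = u¹³, (u¹³)² = u⁹, (u¹³)³ = u⁵, (u¹³)⁴ = u, (u¹³)⁵ = u¹⁴, (u¹³)⁶ = u¹⁰, (u¹³)⁷ = u⁶, (u¹³)⁸ = u², (u¹³)⁹ = u¹⁵, (u¹³)¹⁰ = u¹¹, (u¹³)¹¹ = u⁷, (u¹³)¹² = u³, (u¹³)¹³ = u¹⁶, (u¹³)¹⁴ = u¹², (u¹³)¹⁵ = u⁸, (u¹³)¹⁶ = u⁴, (u¹³)¹⁷ = e.
The smallest positive k with (u¹³)ᵏ = e is 17.

Answer: 17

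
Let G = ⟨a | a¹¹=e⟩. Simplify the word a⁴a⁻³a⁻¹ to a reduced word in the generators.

Multiply left to right, reducing at each step:
  (a⁴) · a⁻³ = a
  a · a⁻¹ = e

Answer: e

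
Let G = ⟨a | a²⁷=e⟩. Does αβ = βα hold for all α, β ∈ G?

G has a single generator, so G is cyclic and hence abelian.

Answer: Yes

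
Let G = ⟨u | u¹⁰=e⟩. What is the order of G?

G is generated by a single element, so G is cyclic. The relator gives u¹⁰ = e and no smaller power is forced to be e, so the 10 powers {e, u, u², u³, u⁴, u⁵, u⁶, u⁷, u⁸, u⁹} are distinct. Hence |G| = 10.

Answer: 10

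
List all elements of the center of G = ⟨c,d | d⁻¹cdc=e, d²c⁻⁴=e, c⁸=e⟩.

An element z ∈ Z(G) iff z commutes with every generator.
For example c⁴ is central: (c⁴)·c = c⁵ = c·(c⁴); (c⁴)·d = d⁻¹ = d·(c⁴).
Whereas c ∉ Z(G) since c·d = cd ≠ c³d⁻¹ = d·c.
Checking each of the 16 elements this way gives Z(G) = {e, c⁴}, of order 2.

Answer: {e, c⁴}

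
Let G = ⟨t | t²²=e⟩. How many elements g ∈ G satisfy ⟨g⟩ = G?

G is cyclic of order 22. An element generates G iff its order is 22, and a cyclic group of order 22 has exactly φ(22) = 10 such elements.

Answer: 10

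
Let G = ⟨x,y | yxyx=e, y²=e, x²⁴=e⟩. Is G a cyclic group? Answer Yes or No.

Every cyclic group is abelian. But x·y = xy while y·x = x²³y, so x·y ≠ y·x and G is not abelian. Hence G is not cyclic.

Answer: No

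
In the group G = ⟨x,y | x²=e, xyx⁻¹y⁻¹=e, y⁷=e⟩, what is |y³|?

Compute successive powers until reaching e:
  (y³)¹ = y³, (y³)² = y⁶, (y³)³ = y², (y³)⁴ = y⁵, (y³)⁵ = y, (y³)⁶ = y⁴, (y³)⁷ = e.
The smallest positive k with (y³)ᵏ = e is 7.

Answer: 7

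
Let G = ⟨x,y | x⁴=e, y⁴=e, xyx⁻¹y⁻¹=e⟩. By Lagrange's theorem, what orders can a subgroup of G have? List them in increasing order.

|G| = 16 = 2⁴. By Lagrange's theorem the order of any subgroup divides 16; the divisors of 16 are 1, 2, 4, 8, 16.

Answer: 1, 2, 4, 8, 16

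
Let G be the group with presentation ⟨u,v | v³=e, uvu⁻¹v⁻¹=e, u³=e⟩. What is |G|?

Enumerate words in the generators, reducing via the relations: the distinct elements are
  {e, u, v, uv, u², v², uv², u²v, u²v²}.
No further products give new elements, so |G| = 9.

Answer: 9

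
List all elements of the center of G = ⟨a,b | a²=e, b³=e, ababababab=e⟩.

An element z ∈ Z(G) iff z commutes with every generator.
For example e is central: e·a = a = a·e; e·b = b = b·e.
Whereas a ∉ Z(G) since a·b = ab ≠ ba = b·a.
Checking each of the 60 elements this way gives Z(G) = {e}, of order 1.

Answer: {e}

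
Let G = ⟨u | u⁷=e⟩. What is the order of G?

G is generated by a single element, so G is cyclic. The relator gives u⁷ = e and no smaller power is forced to be e, so the 7 powers {e, u, u², u³, u⁴, u⁵, u⁶} are distinct. Hence |G| = 7.

Answer: 7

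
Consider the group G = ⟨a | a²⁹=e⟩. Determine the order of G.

G is generated by a single element, so G is cyclic. The relator gives a²⁹ = e and no smaller power is forced to be e, so the 29 powers {a, e, a², a³, a⁴, a⁵, a⁶, a⁷, a⁸, a⁹, a²², a²³, a²¹, a²⁰, a²⁴, a²⁵, a²⁶, a²⁷, a²⁸, a¹², a¹³, a¹¹, a¹⁰, a¹⁴, a¹⁵, a¹⁶, a¹⁷, a¹⁸, a¹⁹} are distinct. Hence |G| = 29.

Answer: 29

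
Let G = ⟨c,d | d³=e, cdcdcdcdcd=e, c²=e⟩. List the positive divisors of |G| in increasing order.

|G| = 60 = 2² · 3 · 5. By Lagrange's theorem the order of any subgroup divides 60; the divisors of 60 are 1, 2, 3, 4, 5, 6, 10, 12, 15, 20, 30, 60.

Answer: 1, 2, 3, 4, 5, 6, 10, 12, 15, 20, 30, 60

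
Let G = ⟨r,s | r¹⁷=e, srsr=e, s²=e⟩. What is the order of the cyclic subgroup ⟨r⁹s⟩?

|⟨r⁹s⟩| equals the order of r⁹s. Compute successive powers until reaching e:
  (r⁹s)¹ = r⁹s, (r⁹s)² = e.
The smallest positive k with (r⁹s)ᵏ = e is 2, so |⟨r⁹s⟩| = 2.

Answer: 2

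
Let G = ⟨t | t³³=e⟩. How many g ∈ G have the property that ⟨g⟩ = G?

G is cyclic of order 33. An element generates G iff its order is 33, and a cyclic group of order 33 has exactly φ(33) = 20 such elements.

Answer: 20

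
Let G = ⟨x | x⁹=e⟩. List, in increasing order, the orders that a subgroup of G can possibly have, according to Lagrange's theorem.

|G| = 9 = 3². By Lagrange's theorem the order of any subgroup divides 9; the divisors of 9 are 1, 3, 9.

Answer: 1, 3, 9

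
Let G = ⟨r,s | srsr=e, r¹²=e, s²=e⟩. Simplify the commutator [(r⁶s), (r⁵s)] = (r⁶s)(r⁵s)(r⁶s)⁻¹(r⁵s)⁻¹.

[(r⁶s), (r⁵s)] = (r⁶s)·(r⁵s)·(r⁶s)⁻¹·(r⁵s)⁻¹.
  (r⁶s) · (r⁵s) = r
  r · (r⁶s) = r⁷s
  (r⁷s) · (r⁵s) = r²

Answer: r²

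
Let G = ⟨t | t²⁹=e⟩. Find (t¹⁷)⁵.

Compute successive powers of (t¹⁷), reducing at each step:
  (t¹⁷)²: (t¹⁷) · t¹⁷ = t⁵
  (t¹⁷)³: (t⁵) · t¹⁷ = t²²
  (t¹⁷)⁴: (t²²) · t¹⁷ = t¹⁰
  (t¹⁷)⁵: (t¹⁰) · t¹⁷ = t²⁷

Answer: t²⁷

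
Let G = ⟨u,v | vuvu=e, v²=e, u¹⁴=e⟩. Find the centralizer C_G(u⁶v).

⟨u⁶v⟩ ⊆ C_G(u⁶v) since powers of u⁶v commute with u⁶v; so |C_G(u⁶v)| ≥ |⟨u⁶v⟩| = 2.
By orbit–stabilizer, |C_G(u⁶v)| = |G| / |conj. class of u⁶v| = 28 / 7 = 4.
The 4 elements commuting with u⁶v are {e, u⁷, u¹³v, u⁶v}.

Answer: {e, u⁷, u¹³v, u⁶v}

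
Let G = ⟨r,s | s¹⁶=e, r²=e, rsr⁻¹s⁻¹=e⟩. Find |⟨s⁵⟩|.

|⟨s⁵⟩| equals the order of s⁵. Compute successive powers until reaching e:
  (s⁵)¹ = s⁵, (s⁵)² = s¹⁰, (s⁵)³ = s¹⁵, (s⁵)⁴ = s⁴, (s⁵)⁵ = s⁹, (s⁵)⁶ = s¹⁴, (s⁵)⁷ = s³, (s⁵)⁸ = s⁸, (s⁵)⁹ = s¹³, (s⁵)¹⁰ = s², (s⁵)¹¹ = s⁷, (s⁵)¹² = s¹², (s⁵)¹³ = s, (s⁵)¹⁴ = s⁶, (s⁵)¹⁵ = s¹¹, (s⁵)¹⁶ = e.
The smallest positive k with (s⁵)ᵏ = e is 16, so |⟨s⁵⟩| = 16.

Answer: 16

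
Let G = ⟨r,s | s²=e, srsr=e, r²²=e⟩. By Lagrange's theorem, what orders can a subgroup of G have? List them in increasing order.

|G| = 44 = 2² · 11. By Lagrange's theorem the order of any subgroup divides 44; the divisors of 44 are 1, 2, 4, 11, 22, 44.

Answer: 1, 2, 4, 11, 22, 44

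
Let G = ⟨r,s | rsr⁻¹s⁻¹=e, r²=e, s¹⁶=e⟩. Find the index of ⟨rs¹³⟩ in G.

First find ord(rs¹³) by computing successive powers:
  (rs¹³)¹ = rs¹³, (rs¹³)² = s¹⁰, (rs¹³)³ = rs⁷, (rs¹³)⁴ = s⁴, (rs¹³)⁵ = rs, (rs¹³)⁶ = s¹⁴, (rs¹³)⁷ = rs¹¹, (rs¹³)⁸ = s⁸, (rs¹³)⁹ = rs⁵, (rs¹³)¹⁰ = s², (rs¹³)¹¹ = rs¹⁵, (rs¹³)¹² = s¹², (rs¹³)¹³ = rs⁹, (rs¹³)¹⁴ = s⁶, (rs¹³)¹⁵ = rs³, (rs¹³)¹⁶ = e.
So |⟨rs¹³⟩| = ord(rs¹³) = 16. With |G| = 32, by Lagrange [G : ⟨rs¹³⟩] = 32/16 = 2.

Answer: 2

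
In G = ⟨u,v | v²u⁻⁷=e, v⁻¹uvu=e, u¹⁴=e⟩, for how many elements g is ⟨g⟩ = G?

⟨g⟩ = G would require ord(g) = |G| = 28, but the maximum element order in G is 14 < 28. So G is not cyclic and no single element generates it: the count is 0.

Answer: 0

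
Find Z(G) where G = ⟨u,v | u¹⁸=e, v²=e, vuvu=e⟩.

An element z ∈ Z(G) iff z commutes with every generator.
For example u⁹ is central: (u⁹)·u = u¹⁰ = u·(u⁹); (u⁹)·v = u⁹v = v·(u⁹).
Whereas u ∉ Z(G) since u·v = uv ≠ u¹⁷v = v·u.
Checking each of the 36 elements this way gives Z(G) = {e, u⁹}, of order 2.

Answer: {e, u⁹}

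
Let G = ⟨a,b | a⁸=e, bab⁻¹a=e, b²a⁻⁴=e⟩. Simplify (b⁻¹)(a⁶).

Compute (b⁻¹) · (a⁶) by multiplying left to right and reducing via the relations at each step:
  (b⁻¹) · a⁶ = a²b⁻¹

Answer: a²b⁻¹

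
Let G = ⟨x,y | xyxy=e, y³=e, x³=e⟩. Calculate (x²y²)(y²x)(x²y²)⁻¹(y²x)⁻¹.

[(x²y²), (y²x)] = (x²y²)·(y²x)·(x²y²)⁻¹·(y²x)⁻¹.
  (x²y²) · (y²x) = xy²
  (xy²) · (x²y²) = x²
  (x²) · (x²y) = xy

Answer: xy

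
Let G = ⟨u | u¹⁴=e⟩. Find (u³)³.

Compute successive powers of (u³), reducing at each step:
  (u³)²: (u³) · u³ = u⁶
  (u³)³: (u⁶) · u³ = u⁹

Answer: u⁹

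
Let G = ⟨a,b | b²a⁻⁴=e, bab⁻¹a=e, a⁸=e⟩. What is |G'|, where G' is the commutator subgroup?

G' = [G, G] is generated by all commutators. The generator-pair commutators are: [a, b] = a².
The subgroup they normally generate is {e, a², a⁴, a⁶}, of order 4.
Check: |G/G'| = 16/4 = 4 is the order of the abelianisation.

Answer: 4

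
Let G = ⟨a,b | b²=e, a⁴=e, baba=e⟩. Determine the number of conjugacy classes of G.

The conjugacy classes (representative and size) are:
  [e] (size 1), [a] (size 2), [a²] (size 1), [a²b] (size 2), [a³b] (size 2).
Class equation: 1 + 2 + 1 + 2 + 2 = 8 = |G|. So G has 5 conjugacy classes.

Answer: 5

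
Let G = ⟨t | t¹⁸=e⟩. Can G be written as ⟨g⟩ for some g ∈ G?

|G| = 18. The element t has order 18 (its powers give 18 distinct elements), so ⟨t⟩ = G and G is cyclic.

Answer: Yes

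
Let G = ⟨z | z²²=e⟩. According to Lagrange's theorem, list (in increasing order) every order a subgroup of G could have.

|G| = 22 = 2 · 11. By Lagrange's theorem the order of any subgroup divides 22; the divisors of 22 are 1, 2, 11, 22.

Answer: 1, 2, 11, 22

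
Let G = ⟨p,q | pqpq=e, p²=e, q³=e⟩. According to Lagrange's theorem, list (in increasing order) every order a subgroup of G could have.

|G| = 6 = 2 · 3. By Lagrange's theorem the order of any subgroup divides 6; the divisors of 6 are 1, 2, 3, 6.

Answer: 1, 2, 3, 6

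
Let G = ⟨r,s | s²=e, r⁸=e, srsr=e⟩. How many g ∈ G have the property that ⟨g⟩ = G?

⟨g⟩ = G would require ord(g) = |G| = 16, but the maximum element order in G is 8 < 16. So G is not cyclic and no single element generates it: the count is 0.

Answer: 0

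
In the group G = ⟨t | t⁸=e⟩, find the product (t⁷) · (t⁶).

Compute (t⁷) · (t⁶) by multiplying left to right and reducing via the relations at each step:
  (t⁷) · t⁶ = t⁵

Answer: t⁵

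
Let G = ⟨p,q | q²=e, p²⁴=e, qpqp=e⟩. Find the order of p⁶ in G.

Compute successive powers until reaching e:
  (p⁶)¹ = p⁶, (p⁶)² = p¹², (p⁶)³ = p¹⁸, (p⁶)⁴ = e.
The smallest positive k with (p⁶)ᵏ = e is 4.

Answer: 4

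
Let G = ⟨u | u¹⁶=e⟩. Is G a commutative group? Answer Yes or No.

G has a single generator, so G is cyclic and hence abelian.

Answer: Yes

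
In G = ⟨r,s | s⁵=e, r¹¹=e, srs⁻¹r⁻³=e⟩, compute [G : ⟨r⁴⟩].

First find ord(r⁴) by computing successive powers:
  (r⁴)¹ = r⁴, (r⁴)² = r⁸, (r⁴)³ = r, (r⁴)⁴ = r⁵, (r⁴)⁵ = r⁹, (r⁴)⁶ = r², (r⁴)⁷ = r⁶, (r⁴)⁸ = r¹⁰, (r⁴)⁹ = r³, (r⁴)¹⁰ = r⁷, (r⁴)¹¹ = e.
So |⟨r⁴⟩| = ord(r⁴) = 11. With |G| = 55, by Lagrange [G : ⟨r⁴⟩] = 55/11 = 5.

Answer: 5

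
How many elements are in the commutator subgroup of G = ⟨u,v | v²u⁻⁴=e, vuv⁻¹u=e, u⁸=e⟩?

G' = [G, G] is generated by all commutators. The generator-pair commutators are: [u, v] = u².
The subgroup they normally generate is {e, u², u⁴, u⁶}, of order 4.
Check: |G/G'| = 16/4 = 4 is the order of the abelianisation.

Answer: 4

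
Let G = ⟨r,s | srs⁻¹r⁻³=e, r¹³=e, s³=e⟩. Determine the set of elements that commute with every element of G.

An element z ∈ Z(G) iff z commutes with every generator.
For example e is central: e·r = r = r·e; e·s = s = s·e.
Whereas r ∉ Z(G) since r·s = rs ≠ r³s = s·r.
Checking each of the 39 elements this way gives Z(G) = {e}, of order 1.

Answer: {e}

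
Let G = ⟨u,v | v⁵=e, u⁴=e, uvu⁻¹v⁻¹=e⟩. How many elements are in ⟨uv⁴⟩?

|⟨uv⁴⟩| equals the order of uv⁴. Compute successive powers until reaching e:
  (uv⁴)¹ = uv⁴, (uv⁴)² = u²v³, (uv⁴)³ = u³v², (uv⁴)⁴ = v, (uv⁴)⁵ = u, (uv⁴)⁶ = u²v⁴, (uv⁴)⁷ = u³v³, (uv⁴)⁸ = v², (uv⁴)⁹ = uv, (uv⁴)¹⁰ = u², (uv⁴)¹¹ = u³v⁴, (uv⁴)¹² = v³, (uv⁴)¹³ = uv², (uv⁴)¹⁴ = u²v, (uv⁴)¹⁵ = u³, (uv⁴)¹⁶ = v⁴, (uv⁴)¹⁷ = uv³, (uv⁴)¹⁸ = u²v², (uv⁴)¹⁹ = u³v, (uv⁴)²⁰ = e.
The smallest positive k with (uv⁴)ᵏ = e is 20, so |⟨uv⁴⟩| = 20.

Answer: 20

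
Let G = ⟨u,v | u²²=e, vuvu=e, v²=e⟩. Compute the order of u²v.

Compute successive powers until reaching e:
  (u²v)¹ = u²v, (u²v)² = e.
The smallest positive k with (u²v)ᵏ = e is 2.

Answer: 2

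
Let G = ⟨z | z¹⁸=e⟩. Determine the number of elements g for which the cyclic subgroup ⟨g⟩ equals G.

G is cyclic of order 18. An element generates G iff its order is 18, and a cyclic group of order 18 has exactly φ(18) = 6 such elements.

Answer: 6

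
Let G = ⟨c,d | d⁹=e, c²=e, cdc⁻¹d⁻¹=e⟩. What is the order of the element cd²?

Compute successive powers until reaching e:
  (cd²)¹ = cd², (cd²)² = d⁴, (cd²)³ = cd⁶, (cd²)⁴ = d⁸, (cd²)⁵ = cd, (cd²)⁶ = d³, (cd²)⁷ = cd⁵, (cd²)⁸ = d⁷, (cd²)⁹ = c, (cd²)¹⁰ = d², (cd²)¹¹ = cd⁴, (cd²)¹² = d⁶, (cd²)¹³ = cd⁸, (cd²)¹⁴ = d, (cd²)¹⁵ = cd³, (cd²)¹⁶ = d⁵, (cd²)¹⁷ = cd⁷, (cd²)¹⁸ = e.
The smallest positive k with (cd²)ᵏ = e is 18.

Answer: 18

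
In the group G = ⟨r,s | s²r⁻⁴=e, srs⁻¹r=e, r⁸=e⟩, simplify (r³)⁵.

Compute successive powers of (r³), reducing at each step:
  (r³)²: (r³) · r³ = r⁶
  (r³)³: (r⁶) · r³ = r
  (r³)⁴: r · r³ = r⁴
  (r³)⁵: (r⁴) · r³ = r⁷

Answer: r⁷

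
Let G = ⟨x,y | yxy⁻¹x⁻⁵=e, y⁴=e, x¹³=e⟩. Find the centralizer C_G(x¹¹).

⟨x¹¹⟩ ⊆ C_G(x¹¹) since powers of x¹¹ commute with x¹¹; so |C_G(x¹¹)| ≥ |⟨x¹¹⟩| = 13.
By orbit–stabilizer, |C_G(x¹¹)| = |G| / |conj. class of x¹¹| = 52 / 4 = 13.
The 13 elements commuting with x¹¹ are {e, x, x², x³, x⁴, x⁵, x⁶, x⁷, x⁸, x⁹, x¹⁰, x¹¹, x¹²}.

Answer: {e, x, x², x³, x⁴, x⁵, x⁶, x⁷, x⁸, x⁹, x¹⁰, x¹¹, x¹²}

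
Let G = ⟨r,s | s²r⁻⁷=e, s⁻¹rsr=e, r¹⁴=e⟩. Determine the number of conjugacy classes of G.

The conjugacy classes (representative and size) are:
  [e] (size 1), [r¹³] (size 2), [r¹²] (size 2), [r¹¹] (size 2), [r⁴] (size 2), [r⁵] (size 2), [r⁸] (size 2), [r⁷] (size 1), [r⁵s⁻¹] (size 7), [r⁵s] (size 7).
Class equation: 1 + 2 + 2 + 2 + 2 + 2 + 2 + 1 + 7 + 7 = 28 = |G|. So G has 10 conjugacy classes.

Answer: 10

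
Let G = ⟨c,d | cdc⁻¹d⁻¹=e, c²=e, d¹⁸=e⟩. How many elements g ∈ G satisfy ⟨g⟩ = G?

⟨g⟩ = G would require ord(g) = |G| = 36, but the maximum element order in G is 18 < 36. So G is not cyclic and no single element generates it: the count is 0.

Answer: 0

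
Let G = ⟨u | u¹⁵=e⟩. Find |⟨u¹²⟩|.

|⟨u¹²⟩| equals the order of u¹². Compute successive powers until reaching e:
  (u¹²)¹ = u¹², (u¹²)² = u⁹, (u¹²)³ = u⁶, (u¹²)⁴ = u³, (u¹²)⁵ = e.
The smallest positive k with (u¹²)ᵏ = e is 5, so |⟨u¹²⟩| = 5.

Answer: 5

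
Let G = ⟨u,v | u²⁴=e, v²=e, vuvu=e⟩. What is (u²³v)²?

Compute successive powers of (u²³v), reducing at each step:
  (u²³v)²: (u²³v) · u²³ = v;   v · v = e

Answer: e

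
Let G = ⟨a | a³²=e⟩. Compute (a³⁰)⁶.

Compute successive powers of (a³⁰), reducing at each step:
  (a³⁰)²: (a³⁰) · a³⁰ = a²⁸
  (a³⁰)³: (a²⁸) · a³⁰ = a²⁶
  (a³⁰)⁴: (a²⁶) · a³⁰ = a²⁴
  (a³⁰)⁵: (a²⁴) · a³⁰ = a²²
  (a³⁰)⁶: (a²²) · a³⁰ = a²⁰

Answer: a²⁰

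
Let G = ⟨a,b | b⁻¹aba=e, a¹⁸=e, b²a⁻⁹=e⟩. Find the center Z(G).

An element z ∈ Z(G) iff z commutes with every generator.
For example a⁹ is central: (a⁹)·a = a¹⁰ = a·(a⁹); (a⁹)·b = b⁻¹ = b·(a⁹).
Whereas a ∉ Z(G) since a·b = ab ≠ a⁸b⁻¹ = b·a.
Checking each of the 36 elements this way gives Z(G) = {e, a⁹}, of order 2.

Answer: {e, a⁹}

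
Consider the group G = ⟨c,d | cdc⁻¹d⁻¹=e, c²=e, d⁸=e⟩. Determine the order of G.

Enumerate words in the generators, reducing via the relations: the distinct elements are
  {c, d, e, cd, d², d³, d⁴, d⁵, d⁶, d⁷, cd², cd³, cd⁴, cd⁵, cd⁶, cd⁷}.
No further products give new elements, so |G| = 16.

Answer: 16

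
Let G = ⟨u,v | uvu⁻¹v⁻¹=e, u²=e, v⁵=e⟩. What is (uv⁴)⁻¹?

The order of (uv⁴) is 10 (smallest k with (uv⁴)ᵏ = e), so (uv⁴)⁻¹ = (uv⁴)⁹ = uv.
Check: (uv⁴) · (uv) → (uv⁴) · u = v⁴;   (v⁴) · v = e, giving e as required.

Answer: uv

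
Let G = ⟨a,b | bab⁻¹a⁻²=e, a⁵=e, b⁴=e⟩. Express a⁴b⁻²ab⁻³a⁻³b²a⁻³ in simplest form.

Multiply left to right, reducing at each step:
  (a⁴) · b⁻² = a⁴b²
  (a⁴b²) · a = a³b²
  (a³b²) · b⁻³ = a³b³
  (a³b³) · a⁻³ = a⁴b³
  (a⁴b³) · b² = a⁴b
  (a⁴b) · a⁻³ = a³b

Answer: a³b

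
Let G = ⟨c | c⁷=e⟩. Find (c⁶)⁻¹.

The order of (c⁶) is 7 (smallest k with (c⁶)ᵏ = e), so (c⁶)⁻¹ = (c⁶)⁶ = c.
Check: (c⁶) · c → (c⁶) · c = e, giving e as required.

Answer: c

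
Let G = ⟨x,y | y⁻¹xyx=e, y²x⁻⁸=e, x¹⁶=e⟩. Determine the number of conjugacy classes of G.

The conjugacy classes (representative and size) are:
  [e] (size 1), [x] (size 2), [x¹⁴] (size 2), [x³] (size 2), [x¹²] (size 2), [x⁵] (size 2), [x¹⁰] (size 2), [x⁷] (size 2), [x⁸] (size 1), [x⁶y] (size 8), [x³y⁻¹] (size 8).
Class equation: 1 + 2 + 2 + 2 + 2 + 2 + 2 + 2 + 1 + 8 + 8 = 32 = |G|. So G has 11 conjugacy classes.

Answer: 11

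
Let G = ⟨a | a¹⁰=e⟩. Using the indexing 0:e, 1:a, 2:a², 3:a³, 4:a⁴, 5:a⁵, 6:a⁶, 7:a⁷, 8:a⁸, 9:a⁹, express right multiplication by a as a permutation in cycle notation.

(0 1 2 3 4 5 6 7 8 9)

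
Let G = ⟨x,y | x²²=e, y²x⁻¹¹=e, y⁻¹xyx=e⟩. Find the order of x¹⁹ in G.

Compute successive powers until reaching e:
  (x¹⁹)¹ = x¹⁹, (x¹⁹)² = x¹⁶, (x¹⁹)³ = x¹³, (x¹⁹)⁴ = x¹⁰, (x¹⁹)⁵ = x⁷, (x¹⁹)⁶ = x⁴, (x¹⁹)⁷ = x, (x¹⁹)⁸ = x²⁰, (x¹⁹)⁹ = x¹⁷, (x¹⁹)¹⁰ = x¹⁴, (x¹⁹)¹¹ = x¹¹, (x¹⁹)¹² = x⁸, (x¹⁹)¹³ = x⁵, (x¹⁹)¹⁴ = x², (x¹⁹)¹⁵ = x²¹, (x¹⁹)¹⁶ = x¹⁸, (x¹⁹)¹⁷ = x¹⁵, (x¹⁹)¹⁸ = x¹², (x¹⁹)¹⁹ = x⁹, (x¹⁹)²⁰ = x⁶, (x¹⁹)²¹ = x³, (x¹⁹)²² = e.
The smallest positive k with (x¹⁹)ᵏ = e is 22.

Answer: 22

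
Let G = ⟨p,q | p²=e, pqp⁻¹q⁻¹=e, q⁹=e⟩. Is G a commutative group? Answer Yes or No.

Each pair of generators commutes: p·q = pq = q·p. Since the generators pairwise commute, every element of G commutes with every other, so G is abelian.

Answer: Yes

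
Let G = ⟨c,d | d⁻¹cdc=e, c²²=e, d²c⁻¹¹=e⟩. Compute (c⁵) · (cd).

Compute (c⁵) · (cd) by multiplying left to right and reducing via the relations at each step:
  (c⁵) · c = c⁶
  (c⁶) · d = c⁶d

Answer: c⁶d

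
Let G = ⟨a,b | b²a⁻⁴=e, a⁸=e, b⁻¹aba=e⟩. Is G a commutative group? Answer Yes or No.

a·b = ab but b·a = a³b⁻¹, so a·b ≠ b·a and G is not abelian.

Answer: No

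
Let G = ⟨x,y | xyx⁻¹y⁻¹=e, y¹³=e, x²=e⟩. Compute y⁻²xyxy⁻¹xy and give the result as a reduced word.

Multiply left to right, reducing at each step:
  (y¹¹) · x = xy¹¹
  (xy¹¹) · y = xy¹²
  (xy¹²) · x = y¹²
  (y¹²) · y⁻¹ = y¹¹
  (y¹¹) · x = xy¹¹
  (xy¹¹) · y = xy¹²

Answer: xy¹²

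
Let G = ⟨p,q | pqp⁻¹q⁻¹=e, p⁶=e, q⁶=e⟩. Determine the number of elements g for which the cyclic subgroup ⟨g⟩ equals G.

⟨g⟩ = G would require ord(g) = |G| = 36, but the maximum element order in G is 6 < 36. So G is not cyclic and no single element generates it: the count is 0.

Answer: 0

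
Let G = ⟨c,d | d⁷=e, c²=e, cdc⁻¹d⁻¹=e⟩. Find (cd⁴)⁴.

Compute successive powers of (cd⁴), reducing at each step:
  (cd⁴)²: (cd⁴) · c = d⁴;   (d⁴) · d⁴ = d
  (cd⁴)³: d · c = cd;   (cd) · d⁴ = cd⁵
  (cd⁴)⁴: (cd⁵) · c = d⁵;   (d⁵) · d⁴ = d²

Answer: d²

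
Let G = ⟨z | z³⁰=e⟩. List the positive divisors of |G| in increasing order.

|G| = 30 = 2 · 3 · 5. By Lagrange's theorem the order of any subgroup divides 30; the divisors of 30 are 1, 2, 3, 5, 6, 10, 15, 30.

Answer: 1, 2, 3, 5, 6, 10, 15, 30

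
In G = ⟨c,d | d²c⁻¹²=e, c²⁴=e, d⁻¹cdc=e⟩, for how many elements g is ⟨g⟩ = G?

⟨g⟩ = G would require ord(g) = |G| = 48, but the maximum element order in G is 24 < 48. So G is not cyclic and no single element generates it: the count is 0.

Answer: 0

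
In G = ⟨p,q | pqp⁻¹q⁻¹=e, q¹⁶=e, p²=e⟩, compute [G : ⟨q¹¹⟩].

First find ord(q¹¹) by computing successive powers:
  (q¹¹)¹ = q¹¹, (q¹¹)² = q⁶, (q¹¹)³ = q, (q¹¹)⁴ = q¹², (q¹¹)⁵ = q⁷, (q¹¹)⁶ = q², (q¹¹)⁷ = q¹³, (q¹¹)⁸ = q⁸, (q¹¹)⁹ = q³, (q¹¹)¹⁰ = q¹⁴, (q¹¹)¹¹ = q⁹, (q¹¹)¹² = q⁴, (q¹¹)¹³ = q¹⁵, (q¹¹)¹⁴ = q¹⁰, (q¹¹)¹⁵ = q⁵, (q¹¹)¹⁶ = e.
So |⟨q¹¹⟩| = ord(q¹¹) = 16. With |G| = 32, by Lagrange [G : ⟨q¹¹⟩] = 32/16 = 2.

Answer: 2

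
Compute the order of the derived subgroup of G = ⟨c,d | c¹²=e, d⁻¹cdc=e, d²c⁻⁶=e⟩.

G' = [G, G] is generated by all commutators. The generator-pair commutators are: [c, d] = c².
The subgroup they normally generate is {e, c², c⁴, c⁶, c⁸, c¹⁰}, of order 6.
Check: |G/G'| = 24/6 = 4 is the order of the abelianisation.

Answer: 6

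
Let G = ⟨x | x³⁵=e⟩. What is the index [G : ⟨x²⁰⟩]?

First find ord(x²⁰) by computing successive powers:
  (x²⁰)¹ = x²⁰, (x²⁰)² = x⁵, (x²⁰)³ = x²⁵, (x²⁰)⁴ = x¹⁰, (x²⁰)⁵ = x³⁰, (x²⁰)⁶ = x¹⁵, (x²⁰)⁷ = e.
So |⟨x²⁰⟩| = ord(x²⁰) = 7. With |G| = 35, by Lagrange [G : ⟨x²⁰⟩] = 35/7 = 5.

Answer: 5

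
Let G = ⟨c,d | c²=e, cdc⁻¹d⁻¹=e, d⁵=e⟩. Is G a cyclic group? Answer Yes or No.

|G| = 10. The element cd has order 10 (its powers give 10 distinct elements), so ⟨cd⟩ = G and G is cyclic.

Answer: Yes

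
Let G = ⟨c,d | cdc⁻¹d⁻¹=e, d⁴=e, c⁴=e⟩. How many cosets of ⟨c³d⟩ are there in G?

First find ord(c³d) by computing successive powers:
  (c³d)¹ = c³d, (c³d)² = c²d², (c³d)³ = cd³, (c³d)⁴ = e.
So |⟨c³d⟩| = ord(c³d) = 4. With |G| = 16, by Lagrange [G : ⟨c³d⟩] = 16/4 = 4.

Answer: 4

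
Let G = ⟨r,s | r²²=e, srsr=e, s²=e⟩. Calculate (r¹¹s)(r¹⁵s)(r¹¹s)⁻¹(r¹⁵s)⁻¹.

[(r¹¹s), (r¹⁵s)] = (r¹¹s)·(r¹⁵s)·(r¹¹s)⁻¹·(r¹⁵s)⁻¹.
  (r¹¹s) · (r¹⁵s) = r¹⁸
  (r¹⁸) · (r¹¹s) = r⁷s
  (r⁷s) · (r¹⁵s) = r¹⁴

Answer: r¹⁴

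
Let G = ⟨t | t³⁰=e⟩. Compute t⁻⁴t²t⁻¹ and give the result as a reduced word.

Multiply left to right, reducing at each step:
  (t²⁶) · t² = t²⁸
  (t²⁸) · t⁻¹ = t²⁷

Answer: t²⁷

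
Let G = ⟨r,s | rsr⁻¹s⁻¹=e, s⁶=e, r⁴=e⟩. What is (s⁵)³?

Compute successive powers of (s⁵), reducing at each step:
  (s⁵)²: (s⁵) · s⁵ = s⁴
  (s⁵)³: (s⁴) · s⁵ = s³

Answer: s³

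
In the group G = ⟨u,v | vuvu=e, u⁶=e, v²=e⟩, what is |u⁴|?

Compute successive powers until reaching e:
  (u⁴)¹ = u⁴, (u⁴)² = u², (u⁴)³ = e.
The smallest positive k with (u⁴)ᵏ = e is 3.

Answer: 3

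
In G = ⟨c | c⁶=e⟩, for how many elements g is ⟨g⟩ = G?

G is cyclic of order 6. An element generates G iff its order is 6, and a cyclic group of order 6 has exactly φ(6) = 2 such elements.

Answer: 2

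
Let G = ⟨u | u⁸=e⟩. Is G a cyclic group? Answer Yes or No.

|G| = 8. The element u has order 8 (its powers give 8 distinct elements), so ⟨u⟩ = G and G is cyclic.

Answer: Yes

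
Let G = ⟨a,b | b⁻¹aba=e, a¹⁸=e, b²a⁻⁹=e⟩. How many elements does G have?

Enumerate words in the generators, reducing via the relations: the distinct elements are
  {a, b, e, ab, a², a³, a⁴, a⁵, a⁶, a⁷, a⁸, a⁹, a²b, a³b, a¹², a¹³, a¹¹, a¹⁰, a¹⁴, a¹⁵, a¹⁶, a¹⁷, a⁴b, a⁵b, a⁶b, a⁷b, a⁸b, b⁻¹, ab⁻¹, a²b⁻¹, a³b⁻¹, a⁴b⁻¹, a⁵b⁻¹, a⁶b⁻¹, a⁷b⁻¹, a⁸b⁻¹}.
No further products give new elements, so |G| = 36.

Answer: 36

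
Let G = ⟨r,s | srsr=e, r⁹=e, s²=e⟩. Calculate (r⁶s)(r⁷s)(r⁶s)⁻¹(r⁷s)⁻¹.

[(r⁶s), (r⁷s)] = (r⁶s)·(r⁷s)·(r⁶s)⁻¹·(r⁷s)⁻¹.
  (r⁶s) · (r⁷s) = r⁸
  (r⁸) · (r⁶s) = r⁵s
  (r⁵s) · (r⁷s) = r⁷

Answer: r⁷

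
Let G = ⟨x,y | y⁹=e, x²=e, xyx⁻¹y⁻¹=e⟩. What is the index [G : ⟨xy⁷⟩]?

First find ord(xy⁷) by computing successive powers:
  (xy⁷)¹ = xy⁷, (xy⁷)² = y⁵, (xy⁷)³ = xy³, (xy⁷)⁴ = y, (xy⁷)⁵ = xy⁸, (xy⁷)⁶ = y⁶, (xy⁷)⁷ = xy⁴, (xy⁷)⁸ = y², (xy⁷)⁹ = x, (xy⁷)¹⁰ = y⁷, (xy⁷)¹¹ = xy⁵, (xy⁷)¹² = y³, (xy⁷)¹³ = xy, (xy⁷)¹⁴ = y⁸, (xy⁷)¹⁵ = xy⁶, (xy⁷)¹⁶ = y⁴, (xy⁷)¹⁷ = xy², (xy⁷)¹⁸ = e.
So |⟨xy⁷⟩| = ord(xy⁷) = 18. With |G| = 18, by Lagrange [G : ⟨xy⁷⟩] = 18/18 = 1.

Answer: 1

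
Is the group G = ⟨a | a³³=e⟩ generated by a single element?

|G| = 33. The element a has order 33 (its powers give 33 distinct elements), so ⟨a⟩ = G and G is cyclic.

Answer: Yes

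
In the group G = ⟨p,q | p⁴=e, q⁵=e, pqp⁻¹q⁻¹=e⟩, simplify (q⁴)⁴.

Compute successive powers of (q⁴), reducing at each step:
  (q⁴)²: (q⁴) · q⁴ = q³
  (q⁴)³: (q³) · q⁴ = q²
  (q⁴)⁴: (q²) · q⁴ = q

Answer: q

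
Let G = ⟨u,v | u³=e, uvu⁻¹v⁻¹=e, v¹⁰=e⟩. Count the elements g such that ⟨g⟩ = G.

G is cyclic of order 30. An element generates G iff its order is 30, and a cyclic group of order 30 has exactly φ(30) = 8 such elements.

Answer: 8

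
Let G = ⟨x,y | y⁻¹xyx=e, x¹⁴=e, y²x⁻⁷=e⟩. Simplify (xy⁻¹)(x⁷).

Compute (xy⁻¹) · (x⁷) by multiplying left to right and reducing via the relations at each step:
  (xy⁻¹) · x⁷ = xy

Answer: xy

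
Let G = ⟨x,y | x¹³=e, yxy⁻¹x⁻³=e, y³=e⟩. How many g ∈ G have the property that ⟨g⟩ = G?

⟨g⟩ = G would require ord(g) = |G| = 39, but the maximum element order in G is 13 < 39. So G is not cyclic and no single element generates it: the count is 0.

Answer: 0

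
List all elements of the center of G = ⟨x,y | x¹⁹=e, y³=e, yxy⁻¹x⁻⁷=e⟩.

An element z ∈ Z(G) iff z commutes with every generator.
For example e is central: e·x = x = x·e; e·y = y = y·e.
Whereas x ∉ Z(G) since x·y = xy ≠ x⁷y = y·x.
Checking each of the 57 elements this way gives Z(G) = {e}, of order 1.

Answer: {e}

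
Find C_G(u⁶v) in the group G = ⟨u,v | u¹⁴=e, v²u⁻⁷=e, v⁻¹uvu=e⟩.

⟨u⁶v⟩ ⊆ C_G(u⁶v) since powers of u⁶v commute with u⁶v; so |C_G(u⁶v)| ≥ |⟨u⁶v⟩| = 4.
By orbit–stabilizer, |C_G(u⁶v)| = |G| / |conj. class of u⁶v| = 28 / 7 = 4.
The 4 elements commuting with u⁶v are {e, u⁷, u⁶v, u⁶v⁻¹}.

Answer: {e, u⁷, u⁶v, u⁶v⁻¹}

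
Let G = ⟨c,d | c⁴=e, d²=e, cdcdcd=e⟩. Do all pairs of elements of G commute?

c·d = cd but d·c = dc, so c·d ≠ d·c and G is not abelian.

Answer: No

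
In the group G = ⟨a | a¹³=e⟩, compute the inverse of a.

The order of a is 13 (smallest k with aᵏ = e), so a⁻¹ = a¹² = a¹².
Check: a · (a¹²) → a · a¹² = e, giving e as required.

Answer: a¹²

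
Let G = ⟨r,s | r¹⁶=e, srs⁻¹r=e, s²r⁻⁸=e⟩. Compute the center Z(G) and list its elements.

An element z ∈ Z(G) iff z commutes with every generator.
For example r⁸ is central: (r⁸)·r = r⁹ = r·(r⁸); (r⁸)·s = s⁻¹ = s·(r⁸).
Whereas r ∉ Z(G) since r·s = rs ≠ r⁷s⁻¹ = s·r.
Checking each of the 32 elements this way gives Z(G) = {e, r⁸}, of order 2.

Answer: {e, r⁸}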